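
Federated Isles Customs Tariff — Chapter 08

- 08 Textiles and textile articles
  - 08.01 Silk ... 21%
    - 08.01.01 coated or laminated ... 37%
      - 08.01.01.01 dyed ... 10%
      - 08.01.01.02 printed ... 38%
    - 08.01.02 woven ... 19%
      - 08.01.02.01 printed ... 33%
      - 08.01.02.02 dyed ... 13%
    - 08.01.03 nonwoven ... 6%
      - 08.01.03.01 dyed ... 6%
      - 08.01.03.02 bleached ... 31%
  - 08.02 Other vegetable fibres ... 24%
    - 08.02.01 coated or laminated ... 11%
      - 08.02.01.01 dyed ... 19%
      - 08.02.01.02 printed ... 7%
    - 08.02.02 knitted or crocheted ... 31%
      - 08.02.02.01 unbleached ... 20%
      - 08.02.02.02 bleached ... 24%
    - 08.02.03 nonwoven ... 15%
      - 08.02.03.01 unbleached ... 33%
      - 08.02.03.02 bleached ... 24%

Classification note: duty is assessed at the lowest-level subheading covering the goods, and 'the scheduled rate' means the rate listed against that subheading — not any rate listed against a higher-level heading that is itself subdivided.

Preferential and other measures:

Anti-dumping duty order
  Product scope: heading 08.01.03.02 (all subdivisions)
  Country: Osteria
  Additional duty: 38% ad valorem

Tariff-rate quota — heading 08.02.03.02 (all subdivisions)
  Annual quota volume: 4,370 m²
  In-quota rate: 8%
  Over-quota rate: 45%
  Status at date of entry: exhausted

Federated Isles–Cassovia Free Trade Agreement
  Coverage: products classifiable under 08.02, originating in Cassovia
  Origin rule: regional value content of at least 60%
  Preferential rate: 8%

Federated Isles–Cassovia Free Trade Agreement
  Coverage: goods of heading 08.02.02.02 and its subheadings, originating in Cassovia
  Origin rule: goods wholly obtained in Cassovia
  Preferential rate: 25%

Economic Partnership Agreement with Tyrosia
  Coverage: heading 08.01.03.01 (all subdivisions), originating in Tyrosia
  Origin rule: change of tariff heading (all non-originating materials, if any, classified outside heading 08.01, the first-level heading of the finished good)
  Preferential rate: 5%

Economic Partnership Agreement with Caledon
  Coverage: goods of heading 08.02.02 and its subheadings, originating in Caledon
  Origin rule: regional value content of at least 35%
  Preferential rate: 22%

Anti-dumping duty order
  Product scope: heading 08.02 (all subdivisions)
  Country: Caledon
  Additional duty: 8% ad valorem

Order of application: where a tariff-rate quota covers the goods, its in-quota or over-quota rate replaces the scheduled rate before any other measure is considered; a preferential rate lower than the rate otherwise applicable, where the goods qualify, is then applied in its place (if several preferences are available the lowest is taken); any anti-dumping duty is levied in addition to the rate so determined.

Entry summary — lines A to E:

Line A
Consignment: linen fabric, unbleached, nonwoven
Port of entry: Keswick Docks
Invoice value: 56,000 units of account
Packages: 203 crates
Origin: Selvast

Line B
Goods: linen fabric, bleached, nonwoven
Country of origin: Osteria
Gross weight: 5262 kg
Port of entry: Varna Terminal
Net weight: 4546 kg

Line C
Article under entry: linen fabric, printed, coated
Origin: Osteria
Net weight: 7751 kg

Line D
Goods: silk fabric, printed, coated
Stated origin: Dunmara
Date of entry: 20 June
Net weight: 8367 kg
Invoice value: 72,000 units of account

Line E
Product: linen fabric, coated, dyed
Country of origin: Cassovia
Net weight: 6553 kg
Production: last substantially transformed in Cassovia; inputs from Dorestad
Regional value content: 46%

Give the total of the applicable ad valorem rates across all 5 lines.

142%

Line A: linen → 08.02; nonwoven → 08.02.03; unbleached → 08.02.03.01. Scheduled 33%. No special measure applies. → 33%.
Line B: linen → 08.02; nonwoven → 08.02.03; bleached → 08.02.03.02. Scheduled 24%. quota on 08.02.03.02 exhausted → over-quota 45%. → 45%.
Line C: linen → 08.02; coated → 08.02.01; printed → 08.02.01.02. Scheduled 7%. No special measure applies. → 7%.
Line D: silk → 08.01; coated → 08.01.01; printed → 08.01.01.02. Scheduled 38%. No special measure applies. → 38%.
Line E: linen → 08.02; coated → 08.02.01; dyed → 08.02.01.01. Scheduled 19%. Cassovia agreement on 08.02: RVC < 60%; Cassovia agreement on 08.02.02.02: 08.02.01.01 not covered. → 19%.
Sum: 33% + 45% + 7% + 38% + 19% = 142%.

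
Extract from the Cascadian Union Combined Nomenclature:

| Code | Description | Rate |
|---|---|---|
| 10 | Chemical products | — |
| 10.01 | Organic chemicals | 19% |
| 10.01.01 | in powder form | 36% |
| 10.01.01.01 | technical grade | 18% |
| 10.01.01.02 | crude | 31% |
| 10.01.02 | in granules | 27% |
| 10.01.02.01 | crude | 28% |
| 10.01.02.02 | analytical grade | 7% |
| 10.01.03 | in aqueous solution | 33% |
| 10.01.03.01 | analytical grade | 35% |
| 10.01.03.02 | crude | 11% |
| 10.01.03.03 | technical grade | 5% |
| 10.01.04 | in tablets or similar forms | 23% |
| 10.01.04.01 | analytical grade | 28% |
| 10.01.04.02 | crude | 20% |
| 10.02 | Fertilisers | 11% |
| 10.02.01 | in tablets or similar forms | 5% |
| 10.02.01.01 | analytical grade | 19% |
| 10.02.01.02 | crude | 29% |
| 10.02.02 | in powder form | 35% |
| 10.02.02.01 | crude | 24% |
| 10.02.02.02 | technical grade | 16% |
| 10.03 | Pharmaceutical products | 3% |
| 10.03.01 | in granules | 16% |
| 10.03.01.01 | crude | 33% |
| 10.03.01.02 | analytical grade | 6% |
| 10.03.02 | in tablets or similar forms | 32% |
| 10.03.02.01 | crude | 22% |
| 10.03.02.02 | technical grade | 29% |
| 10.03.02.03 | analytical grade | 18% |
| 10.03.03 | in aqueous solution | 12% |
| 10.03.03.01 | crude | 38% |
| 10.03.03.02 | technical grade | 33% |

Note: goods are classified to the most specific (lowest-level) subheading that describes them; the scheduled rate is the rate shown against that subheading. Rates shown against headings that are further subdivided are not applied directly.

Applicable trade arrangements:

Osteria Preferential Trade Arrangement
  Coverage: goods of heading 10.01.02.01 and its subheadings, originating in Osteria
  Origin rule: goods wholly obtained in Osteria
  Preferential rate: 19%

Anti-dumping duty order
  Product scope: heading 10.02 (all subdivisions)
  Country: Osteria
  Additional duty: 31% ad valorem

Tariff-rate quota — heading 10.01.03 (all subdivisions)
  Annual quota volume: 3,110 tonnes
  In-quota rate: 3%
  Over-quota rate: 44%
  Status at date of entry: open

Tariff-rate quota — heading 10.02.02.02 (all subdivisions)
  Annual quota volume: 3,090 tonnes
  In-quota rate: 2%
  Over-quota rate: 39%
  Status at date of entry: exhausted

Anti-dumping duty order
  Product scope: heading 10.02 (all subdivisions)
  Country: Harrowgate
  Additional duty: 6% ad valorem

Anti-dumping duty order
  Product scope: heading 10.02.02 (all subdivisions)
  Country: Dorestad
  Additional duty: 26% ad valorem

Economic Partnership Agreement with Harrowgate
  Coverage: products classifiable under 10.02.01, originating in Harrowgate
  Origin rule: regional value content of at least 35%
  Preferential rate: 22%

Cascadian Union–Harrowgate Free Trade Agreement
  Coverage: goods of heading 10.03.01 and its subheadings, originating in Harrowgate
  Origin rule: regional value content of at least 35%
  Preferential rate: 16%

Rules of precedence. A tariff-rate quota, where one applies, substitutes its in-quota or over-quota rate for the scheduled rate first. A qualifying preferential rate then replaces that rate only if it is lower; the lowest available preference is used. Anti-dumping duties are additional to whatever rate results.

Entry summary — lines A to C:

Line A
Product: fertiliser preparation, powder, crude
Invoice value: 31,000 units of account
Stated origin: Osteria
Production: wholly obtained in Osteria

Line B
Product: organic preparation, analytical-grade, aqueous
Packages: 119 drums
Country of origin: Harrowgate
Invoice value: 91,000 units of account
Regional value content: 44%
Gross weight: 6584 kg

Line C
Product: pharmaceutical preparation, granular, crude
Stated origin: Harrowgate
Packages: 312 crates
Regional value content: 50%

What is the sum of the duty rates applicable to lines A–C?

Line A: fertiliser → 10.02; powder → 10.02.02; crude → 10.02.02.01. Scheduled 24%. Osteria agreement on 10.01.02.01: 10.02.02.01 not covered; anti-dumping (Osteria, 10.02): +31%; total 24% + 31% = 55%. → 55%.
Line B: organic → 10.01; aqueous → 10.01.03; analytical-grade → 10.01.03.01. Scheduled 35%. quota on 10.01.03 open → in-quota 3%; Harrowgate agreement on 10.02.01: 10.01.03.01 not covered; Harrowgate agreement on 10.03.01: 10.01.03.01 not covered. → 3%.
Line C: pharmaceutical → 10.03; granular → 10.03.01; crude → 10.03.01.01. Scheduled 33%. Harrowgate agreement on 10.02.01: 10.03.01.01 not covered; Harrowgate agreement on 10.03.01: RVC ≥ 35% → 16% available; preferential 16%. → 16%.
Sum: 55% + 3% + 16% = 74%.

74%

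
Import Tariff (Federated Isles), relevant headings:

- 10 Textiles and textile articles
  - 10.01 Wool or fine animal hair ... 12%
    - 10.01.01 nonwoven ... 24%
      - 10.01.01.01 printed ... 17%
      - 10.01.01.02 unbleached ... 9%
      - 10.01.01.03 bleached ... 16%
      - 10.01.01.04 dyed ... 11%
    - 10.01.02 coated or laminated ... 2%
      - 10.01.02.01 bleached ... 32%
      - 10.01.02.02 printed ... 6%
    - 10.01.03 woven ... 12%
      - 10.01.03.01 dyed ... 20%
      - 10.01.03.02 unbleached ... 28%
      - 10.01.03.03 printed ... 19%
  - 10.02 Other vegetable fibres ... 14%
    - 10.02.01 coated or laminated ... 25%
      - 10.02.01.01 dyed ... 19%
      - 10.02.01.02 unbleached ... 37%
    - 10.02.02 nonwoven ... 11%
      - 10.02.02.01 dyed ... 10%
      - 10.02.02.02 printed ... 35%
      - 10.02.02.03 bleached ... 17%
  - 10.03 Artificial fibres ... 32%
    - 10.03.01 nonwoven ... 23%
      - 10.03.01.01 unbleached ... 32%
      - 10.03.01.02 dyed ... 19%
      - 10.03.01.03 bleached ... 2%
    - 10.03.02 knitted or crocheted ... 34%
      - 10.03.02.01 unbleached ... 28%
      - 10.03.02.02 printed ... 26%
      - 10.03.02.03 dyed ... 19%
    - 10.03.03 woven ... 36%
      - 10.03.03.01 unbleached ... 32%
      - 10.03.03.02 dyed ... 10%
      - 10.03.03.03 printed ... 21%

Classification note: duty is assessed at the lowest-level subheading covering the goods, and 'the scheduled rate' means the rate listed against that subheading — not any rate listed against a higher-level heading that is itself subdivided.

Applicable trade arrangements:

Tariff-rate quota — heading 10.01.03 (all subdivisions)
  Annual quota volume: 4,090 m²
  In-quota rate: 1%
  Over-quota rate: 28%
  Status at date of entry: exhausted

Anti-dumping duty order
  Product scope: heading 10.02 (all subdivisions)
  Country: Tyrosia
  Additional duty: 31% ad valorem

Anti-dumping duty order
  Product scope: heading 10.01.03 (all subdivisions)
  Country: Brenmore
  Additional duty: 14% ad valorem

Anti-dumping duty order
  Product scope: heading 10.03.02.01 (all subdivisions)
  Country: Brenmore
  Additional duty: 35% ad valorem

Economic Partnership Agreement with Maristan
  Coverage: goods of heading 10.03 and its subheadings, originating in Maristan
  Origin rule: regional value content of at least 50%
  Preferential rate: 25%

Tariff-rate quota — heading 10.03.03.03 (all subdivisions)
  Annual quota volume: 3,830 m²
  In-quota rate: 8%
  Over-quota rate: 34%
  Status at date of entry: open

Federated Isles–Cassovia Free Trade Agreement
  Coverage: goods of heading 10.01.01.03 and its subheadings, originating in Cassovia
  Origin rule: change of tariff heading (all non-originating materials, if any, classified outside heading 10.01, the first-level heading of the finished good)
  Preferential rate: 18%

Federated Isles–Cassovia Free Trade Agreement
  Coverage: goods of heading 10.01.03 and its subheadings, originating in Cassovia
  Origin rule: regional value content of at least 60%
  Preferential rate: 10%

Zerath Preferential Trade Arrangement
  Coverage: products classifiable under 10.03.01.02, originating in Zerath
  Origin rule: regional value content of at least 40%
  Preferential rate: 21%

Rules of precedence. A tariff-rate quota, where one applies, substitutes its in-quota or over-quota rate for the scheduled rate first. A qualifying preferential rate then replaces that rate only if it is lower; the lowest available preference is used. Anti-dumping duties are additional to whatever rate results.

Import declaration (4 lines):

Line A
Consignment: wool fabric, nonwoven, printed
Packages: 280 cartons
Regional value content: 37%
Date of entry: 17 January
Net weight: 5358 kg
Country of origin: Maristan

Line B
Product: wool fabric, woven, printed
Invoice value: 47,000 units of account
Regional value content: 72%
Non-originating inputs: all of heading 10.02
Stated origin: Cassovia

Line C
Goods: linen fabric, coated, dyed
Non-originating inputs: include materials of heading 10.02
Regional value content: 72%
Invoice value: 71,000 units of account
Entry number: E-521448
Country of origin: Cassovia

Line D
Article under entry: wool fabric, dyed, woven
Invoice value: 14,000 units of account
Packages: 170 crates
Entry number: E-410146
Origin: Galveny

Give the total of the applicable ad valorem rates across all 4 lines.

Line A: wool → 10.01; nonwoven → 10.01.01; printed → 10.01.01.01. Scheduled 17%. Maristan agreement on 10.03: 10.01.01.01 not covered. → 17%.
Line B: wool → 10.01; woven → 10.01.03; printed → 10.01.03.03. Scheduled 19%. quota on 10.01.03 exhausted → over-quota 28%; Cassovia agreement on 10.01.01.03: 10.01.03.03 not covered; Cassovia agreement on 10.01.03: RVC ≥ 60% → 10% available; preferential 10%. → 10%.
Line C: linen → 10.02; coated → 10.02.01; dyed → 10.02.01.01. Scheduled 19%. Cassovia agreement on 10.01.01.03: 10.02.01.01 not covered; Cassovia agreement on 10.01.03: 10.02.01.01 not covered. → 19%.
Line D: wool → 10.01; woven → 10.01.03; dyed → 10.01.03.01. Scheduled 20%. quota on 10.01.03 exhausted → over-quota 28%. → 28%.
Sum: 17% + 10% + 19% + 28% = 74%.

74%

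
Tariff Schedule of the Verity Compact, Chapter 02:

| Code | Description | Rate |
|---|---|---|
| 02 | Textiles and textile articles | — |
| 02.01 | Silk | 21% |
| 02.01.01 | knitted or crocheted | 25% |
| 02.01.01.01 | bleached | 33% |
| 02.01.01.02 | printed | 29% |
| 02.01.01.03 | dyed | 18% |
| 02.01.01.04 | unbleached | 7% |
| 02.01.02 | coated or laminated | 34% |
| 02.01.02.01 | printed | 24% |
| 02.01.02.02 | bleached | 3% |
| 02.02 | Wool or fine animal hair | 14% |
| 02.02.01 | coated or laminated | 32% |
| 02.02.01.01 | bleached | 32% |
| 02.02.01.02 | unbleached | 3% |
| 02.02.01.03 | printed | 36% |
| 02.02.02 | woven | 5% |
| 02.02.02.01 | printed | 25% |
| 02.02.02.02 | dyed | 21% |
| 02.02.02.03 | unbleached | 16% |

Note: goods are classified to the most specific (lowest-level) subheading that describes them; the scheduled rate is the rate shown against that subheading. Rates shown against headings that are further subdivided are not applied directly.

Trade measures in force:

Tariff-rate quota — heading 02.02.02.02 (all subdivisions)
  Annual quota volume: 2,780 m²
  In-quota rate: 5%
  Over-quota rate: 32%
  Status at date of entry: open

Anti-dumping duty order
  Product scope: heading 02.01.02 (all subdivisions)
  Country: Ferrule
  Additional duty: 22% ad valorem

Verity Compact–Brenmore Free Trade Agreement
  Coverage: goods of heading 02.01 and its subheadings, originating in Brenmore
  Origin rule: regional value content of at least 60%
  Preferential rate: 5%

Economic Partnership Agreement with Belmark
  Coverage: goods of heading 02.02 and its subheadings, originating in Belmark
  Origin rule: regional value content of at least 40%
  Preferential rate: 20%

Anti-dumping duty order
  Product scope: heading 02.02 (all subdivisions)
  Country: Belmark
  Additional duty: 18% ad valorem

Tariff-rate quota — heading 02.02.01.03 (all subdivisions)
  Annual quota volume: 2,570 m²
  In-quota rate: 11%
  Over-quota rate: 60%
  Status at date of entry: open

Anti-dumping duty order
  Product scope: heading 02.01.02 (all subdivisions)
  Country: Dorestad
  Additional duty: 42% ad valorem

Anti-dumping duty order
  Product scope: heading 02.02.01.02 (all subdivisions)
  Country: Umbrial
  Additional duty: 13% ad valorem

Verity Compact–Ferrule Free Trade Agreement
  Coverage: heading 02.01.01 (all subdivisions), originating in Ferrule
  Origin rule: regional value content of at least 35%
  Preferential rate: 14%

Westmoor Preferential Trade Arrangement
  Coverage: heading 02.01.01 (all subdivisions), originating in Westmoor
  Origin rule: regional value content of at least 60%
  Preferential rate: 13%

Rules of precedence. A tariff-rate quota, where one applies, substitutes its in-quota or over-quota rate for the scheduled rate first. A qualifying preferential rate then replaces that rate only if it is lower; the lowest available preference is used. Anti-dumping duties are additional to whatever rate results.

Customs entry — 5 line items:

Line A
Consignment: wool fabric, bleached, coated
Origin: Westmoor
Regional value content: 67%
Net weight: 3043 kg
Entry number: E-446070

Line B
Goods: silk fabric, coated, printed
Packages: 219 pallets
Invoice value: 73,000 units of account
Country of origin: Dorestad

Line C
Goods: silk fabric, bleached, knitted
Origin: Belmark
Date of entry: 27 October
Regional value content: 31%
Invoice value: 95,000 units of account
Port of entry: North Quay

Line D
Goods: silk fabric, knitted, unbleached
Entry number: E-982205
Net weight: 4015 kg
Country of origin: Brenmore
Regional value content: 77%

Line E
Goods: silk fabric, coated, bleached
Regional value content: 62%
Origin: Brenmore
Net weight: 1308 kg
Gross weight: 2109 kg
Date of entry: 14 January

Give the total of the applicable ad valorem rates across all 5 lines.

Line A: wool → 02.02; coated → 02.02.01; bleached → 02.02.01.01. Scheduled 32%. Westmoor agreement on 02.01.01: 02.02.01.01 not covered. → 32%.
Line B: silk → 02.01; coated → 02.01.02; printed → 02.01.02.01. Scheduled 24%. anti-dumping (Dorestad, 02.01.02): +42%; total 24% + 42% = 66%. → 66%.
Line C: silk → 02.01; knitted → 02.01.01; bleached → 02.01.01.01. Scheduled 33%. Belmark agreement on 02.02: 02.01.01.01 not covered. → 33%.
Line D: silk → 02.01; knitted → 02.01.01; unbleached → 02.01.01.04. Scheduled 7%. Brenmore agreement on 02.01: RVC ≥ 60% → 5% available; preferential 5%. → 5%.
Line E: silk → 02.01; coated → 02.01.02; bleached → 02.01.02.02. Scheduled 3%. Brenmore agreement on 02.01: RVC ≥ 60% → 5% available; preference 5% not lower than 3% → no reduction. → 3%.
Sum: 32% + 66% + 33% + 5% + 3% = 139%.

139%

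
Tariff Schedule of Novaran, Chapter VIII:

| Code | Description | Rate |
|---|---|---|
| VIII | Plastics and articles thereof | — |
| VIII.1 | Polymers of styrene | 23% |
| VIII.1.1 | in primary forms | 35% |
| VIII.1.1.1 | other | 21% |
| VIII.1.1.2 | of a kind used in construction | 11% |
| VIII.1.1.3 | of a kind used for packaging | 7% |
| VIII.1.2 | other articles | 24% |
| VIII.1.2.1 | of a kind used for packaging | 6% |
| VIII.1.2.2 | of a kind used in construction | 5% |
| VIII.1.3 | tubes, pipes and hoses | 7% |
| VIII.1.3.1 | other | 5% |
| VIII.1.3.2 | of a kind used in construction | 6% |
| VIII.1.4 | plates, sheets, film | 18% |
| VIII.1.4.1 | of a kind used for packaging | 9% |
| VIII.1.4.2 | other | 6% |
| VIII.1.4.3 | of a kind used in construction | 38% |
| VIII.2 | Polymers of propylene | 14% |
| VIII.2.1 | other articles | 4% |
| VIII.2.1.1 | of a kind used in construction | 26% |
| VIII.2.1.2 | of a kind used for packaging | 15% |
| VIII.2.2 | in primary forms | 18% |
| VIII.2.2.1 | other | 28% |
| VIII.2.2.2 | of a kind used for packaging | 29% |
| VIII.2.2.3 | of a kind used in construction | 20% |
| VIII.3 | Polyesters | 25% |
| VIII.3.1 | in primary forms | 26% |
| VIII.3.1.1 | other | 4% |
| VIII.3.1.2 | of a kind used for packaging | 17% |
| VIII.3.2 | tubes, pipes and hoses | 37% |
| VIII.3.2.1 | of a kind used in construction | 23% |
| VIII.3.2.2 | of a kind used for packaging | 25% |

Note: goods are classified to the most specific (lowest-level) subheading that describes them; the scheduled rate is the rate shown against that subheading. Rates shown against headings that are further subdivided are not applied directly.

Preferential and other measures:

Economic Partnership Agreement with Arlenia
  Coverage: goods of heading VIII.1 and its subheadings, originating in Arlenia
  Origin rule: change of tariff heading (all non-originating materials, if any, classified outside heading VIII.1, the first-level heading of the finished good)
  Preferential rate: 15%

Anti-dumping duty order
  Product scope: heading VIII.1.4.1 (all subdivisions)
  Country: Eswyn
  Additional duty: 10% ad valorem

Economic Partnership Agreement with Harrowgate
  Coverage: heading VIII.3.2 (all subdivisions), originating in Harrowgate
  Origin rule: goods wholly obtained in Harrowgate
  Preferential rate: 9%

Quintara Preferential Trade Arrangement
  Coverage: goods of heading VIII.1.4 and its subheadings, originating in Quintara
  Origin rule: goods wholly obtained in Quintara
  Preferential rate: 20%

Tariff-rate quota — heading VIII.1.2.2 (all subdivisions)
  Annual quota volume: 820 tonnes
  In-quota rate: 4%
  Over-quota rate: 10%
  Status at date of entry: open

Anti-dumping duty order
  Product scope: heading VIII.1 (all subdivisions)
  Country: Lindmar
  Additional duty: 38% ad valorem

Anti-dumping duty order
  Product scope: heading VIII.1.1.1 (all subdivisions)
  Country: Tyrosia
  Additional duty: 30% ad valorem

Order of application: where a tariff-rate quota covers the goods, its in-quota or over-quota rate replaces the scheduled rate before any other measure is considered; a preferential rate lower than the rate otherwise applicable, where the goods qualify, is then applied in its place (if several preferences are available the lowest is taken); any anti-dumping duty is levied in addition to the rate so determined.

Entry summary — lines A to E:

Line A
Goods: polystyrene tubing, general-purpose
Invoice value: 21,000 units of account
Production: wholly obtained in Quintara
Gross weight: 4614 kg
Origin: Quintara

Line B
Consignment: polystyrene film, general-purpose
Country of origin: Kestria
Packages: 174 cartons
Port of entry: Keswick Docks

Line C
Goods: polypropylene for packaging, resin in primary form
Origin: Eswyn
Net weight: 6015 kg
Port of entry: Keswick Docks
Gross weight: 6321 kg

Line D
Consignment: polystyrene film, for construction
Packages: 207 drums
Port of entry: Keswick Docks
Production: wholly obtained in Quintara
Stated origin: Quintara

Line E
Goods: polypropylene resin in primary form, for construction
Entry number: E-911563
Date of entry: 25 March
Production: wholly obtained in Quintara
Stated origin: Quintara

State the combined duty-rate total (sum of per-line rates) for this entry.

80%

Line A: polystyrene → VIII.1; tubing → VIII.1.3; general-purpose → VIII.1.3.1. Scheduled 5%. Quintara agreement on VIII.1.4: VIII.1.3.1 not covered. → 5%.
Line B: polystyrene → VIII.1; film → VIII.1.4; general-purpose → VIII.1.4.2. Scheduled 6%. No special measure applies. → 6%.
Line C: polypropylene → VIII.2; resin in primary form → VIII.2.2; for packaging → VIII.2.2.2. Scheduled 29%. No special measure applies. → 29%.
Line D: polystyrene → VIII.1; film → VIII.1.4; for construction → VIII.1.4.3. Scheduled 38%. Quintara agreement on VIII.1.4: wholly obtained → 20% available; preferential 20%. → 20%.
Line E: polypropylene → VIII.2; resin in primary form → VIII.2.2; for construction → VIII.2.2.3. Scheduled 20%. Quintara agreement on VIII.1.4: VIII.2.2.3 not covered. → 20%.
Sum: 5% + 6% + 29% + 20% + 20% = 80%.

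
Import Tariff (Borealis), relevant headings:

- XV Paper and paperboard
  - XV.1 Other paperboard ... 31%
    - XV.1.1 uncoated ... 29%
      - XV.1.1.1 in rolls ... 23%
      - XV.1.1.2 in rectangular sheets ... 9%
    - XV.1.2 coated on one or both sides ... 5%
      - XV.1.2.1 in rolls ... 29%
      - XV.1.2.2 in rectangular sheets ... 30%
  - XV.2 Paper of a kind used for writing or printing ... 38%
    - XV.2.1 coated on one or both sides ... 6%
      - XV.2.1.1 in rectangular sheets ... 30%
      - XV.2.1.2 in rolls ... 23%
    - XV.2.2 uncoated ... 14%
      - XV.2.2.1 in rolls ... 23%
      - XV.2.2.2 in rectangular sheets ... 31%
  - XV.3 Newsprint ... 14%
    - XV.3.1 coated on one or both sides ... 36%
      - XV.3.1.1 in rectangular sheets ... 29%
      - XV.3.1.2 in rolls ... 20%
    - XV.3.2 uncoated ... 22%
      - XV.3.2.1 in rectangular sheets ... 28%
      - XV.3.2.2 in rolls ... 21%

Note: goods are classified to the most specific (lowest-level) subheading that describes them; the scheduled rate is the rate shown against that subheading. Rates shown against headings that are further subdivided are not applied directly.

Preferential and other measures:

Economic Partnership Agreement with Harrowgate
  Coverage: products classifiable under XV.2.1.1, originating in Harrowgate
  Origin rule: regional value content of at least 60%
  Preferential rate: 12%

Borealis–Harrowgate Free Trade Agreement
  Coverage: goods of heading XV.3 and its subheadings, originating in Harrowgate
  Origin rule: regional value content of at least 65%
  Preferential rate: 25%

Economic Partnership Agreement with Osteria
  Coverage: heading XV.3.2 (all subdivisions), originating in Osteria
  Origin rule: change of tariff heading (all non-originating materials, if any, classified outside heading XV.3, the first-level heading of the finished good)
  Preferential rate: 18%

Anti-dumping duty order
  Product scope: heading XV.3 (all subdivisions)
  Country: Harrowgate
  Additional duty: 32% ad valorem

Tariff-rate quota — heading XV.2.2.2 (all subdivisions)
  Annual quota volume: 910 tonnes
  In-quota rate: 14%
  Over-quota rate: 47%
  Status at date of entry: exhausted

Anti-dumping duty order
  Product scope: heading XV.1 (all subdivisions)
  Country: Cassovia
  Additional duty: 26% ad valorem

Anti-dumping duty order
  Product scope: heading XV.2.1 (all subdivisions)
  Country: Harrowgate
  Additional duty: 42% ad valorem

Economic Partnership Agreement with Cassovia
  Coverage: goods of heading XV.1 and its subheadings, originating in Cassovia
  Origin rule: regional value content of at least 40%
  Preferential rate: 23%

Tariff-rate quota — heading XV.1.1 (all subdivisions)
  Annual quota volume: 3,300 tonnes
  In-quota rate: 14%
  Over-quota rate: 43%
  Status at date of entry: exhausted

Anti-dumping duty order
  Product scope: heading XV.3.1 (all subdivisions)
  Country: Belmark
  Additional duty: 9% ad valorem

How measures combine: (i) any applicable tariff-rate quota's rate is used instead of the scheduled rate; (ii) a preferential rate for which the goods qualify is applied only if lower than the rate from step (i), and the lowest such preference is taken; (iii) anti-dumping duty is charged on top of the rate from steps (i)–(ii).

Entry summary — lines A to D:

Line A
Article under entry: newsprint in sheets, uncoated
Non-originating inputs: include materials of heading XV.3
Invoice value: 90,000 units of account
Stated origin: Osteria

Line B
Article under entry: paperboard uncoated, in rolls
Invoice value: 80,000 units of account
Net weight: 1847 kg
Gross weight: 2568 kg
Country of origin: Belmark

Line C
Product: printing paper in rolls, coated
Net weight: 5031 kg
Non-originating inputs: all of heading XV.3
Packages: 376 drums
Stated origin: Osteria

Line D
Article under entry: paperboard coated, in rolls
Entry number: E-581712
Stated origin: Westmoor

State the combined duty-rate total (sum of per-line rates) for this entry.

Line A: newsprint → XV.3; uncoated → XV.3.2; in sheets → XV.3.2.1. Scheduled 28%. Osteria agreement on XV.3.2: CTH not met. → 28%.
Line B: paperboard → XV.1; uncoated → XV.1.1; in rolls → XV.1.1.1. Scheduled 23%. quota on XV.1.1 exhausted → over-quota 43%. → 43%.
Line C: printing paper → XV.2; coated → XV.2.1; in rolls → XV.2.1.2. Scheduled 23%. Osteria agreement on XV.3.2: XV.2.1.2 not covered. → 23%.
Line D: paperboard → XV.1; coated → XV.1.2; in rolls → XV.1.2.1. Scheduled 29%. No special measure applies. → 29%.
Sum: 28% + 43% + 23% + 29% = 123%.

123%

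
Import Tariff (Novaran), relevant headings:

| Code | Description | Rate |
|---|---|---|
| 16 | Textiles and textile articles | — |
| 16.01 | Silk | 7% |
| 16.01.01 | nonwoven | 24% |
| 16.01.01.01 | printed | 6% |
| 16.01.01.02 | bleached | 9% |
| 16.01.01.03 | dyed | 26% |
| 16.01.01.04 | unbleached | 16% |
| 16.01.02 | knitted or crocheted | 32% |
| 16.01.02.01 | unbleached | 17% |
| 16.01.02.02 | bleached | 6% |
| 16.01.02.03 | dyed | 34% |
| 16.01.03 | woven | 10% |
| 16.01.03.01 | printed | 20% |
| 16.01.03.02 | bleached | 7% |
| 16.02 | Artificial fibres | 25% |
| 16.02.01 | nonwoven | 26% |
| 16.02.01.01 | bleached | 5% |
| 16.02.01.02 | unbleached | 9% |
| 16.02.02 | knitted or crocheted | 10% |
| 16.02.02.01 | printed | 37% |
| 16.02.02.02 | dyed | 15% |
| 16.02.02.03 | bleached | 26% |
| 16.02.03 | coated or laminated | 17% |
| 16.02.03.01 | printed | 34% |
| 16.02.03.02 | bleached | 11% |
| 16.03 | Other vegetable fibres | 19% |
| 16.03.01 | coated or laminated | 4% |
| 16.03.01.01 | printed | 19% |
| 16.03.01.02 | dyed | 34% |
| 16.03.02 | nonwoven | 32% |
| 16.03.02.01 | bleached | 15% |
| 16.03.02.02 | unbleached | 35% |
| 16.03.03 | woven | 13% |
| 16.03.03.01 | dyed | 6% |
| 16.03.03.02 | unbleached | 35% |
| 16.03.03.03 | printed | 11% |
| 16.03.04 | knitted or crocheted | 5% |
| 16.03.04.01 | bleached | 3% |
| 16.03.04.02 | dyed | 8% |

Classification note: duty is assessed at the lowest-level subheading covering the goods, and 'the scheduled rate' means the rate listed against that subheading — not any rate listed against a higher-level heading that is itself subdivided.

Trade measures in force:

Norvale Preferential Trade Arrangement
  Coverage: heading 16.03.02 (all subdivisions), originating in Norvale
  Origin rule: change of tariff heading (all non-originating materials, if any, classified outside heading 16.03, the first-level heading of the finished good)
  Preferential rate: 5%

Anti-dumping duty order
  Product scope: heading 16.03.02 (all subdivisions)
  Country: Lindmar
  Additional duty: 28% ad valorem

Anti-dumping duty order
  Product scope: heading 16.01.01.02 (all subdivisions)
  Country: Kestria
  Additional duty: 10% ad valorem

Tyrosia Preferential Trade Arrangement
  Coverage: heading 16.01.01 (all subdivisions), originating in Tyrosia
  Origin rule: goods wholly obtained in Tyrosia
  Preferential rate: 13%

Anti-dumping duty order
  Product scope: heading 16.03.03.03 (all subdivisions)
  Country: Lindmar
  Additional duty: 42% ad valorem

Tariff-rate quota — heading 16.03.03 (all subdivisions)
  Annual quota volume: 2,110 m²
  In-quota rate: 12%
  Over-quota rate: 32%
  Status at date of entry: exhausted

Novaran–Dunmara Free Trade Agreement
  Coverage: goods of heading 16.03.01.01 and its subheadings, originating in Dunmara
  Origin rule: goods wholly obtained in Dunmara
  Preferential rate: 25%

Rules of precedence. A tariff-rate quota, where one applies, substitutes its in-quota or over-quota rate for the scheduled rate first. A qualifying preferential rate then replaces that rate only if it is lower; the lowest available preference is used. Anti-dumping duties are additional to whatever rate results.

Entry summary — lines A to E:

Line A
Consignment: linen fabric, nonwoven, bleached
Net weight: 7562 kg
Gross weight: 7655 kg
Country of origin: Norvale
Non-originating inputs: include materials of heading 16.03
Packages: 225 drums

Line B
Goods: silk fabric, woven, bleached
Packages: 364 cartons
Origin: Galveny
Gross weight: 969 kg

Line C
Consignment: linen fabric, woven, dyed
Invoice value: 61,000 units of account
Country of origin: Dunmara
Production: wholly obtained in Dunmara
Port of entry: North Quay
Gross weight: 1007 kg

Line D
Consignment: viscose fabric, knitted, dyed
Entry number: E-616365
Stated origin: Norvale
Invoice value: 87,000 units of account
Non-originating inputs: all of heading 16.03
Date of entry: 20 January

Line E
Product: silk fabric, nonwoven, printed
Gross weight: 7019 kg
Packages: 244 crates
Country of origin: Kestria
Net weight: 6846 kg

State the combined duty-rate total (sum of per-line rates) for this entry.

75%

Line A: linen → 16.03; nonwoven → 16.03.02; bleached → 16.03.02.01. Scheduled 15%. Norvale agreement on 16.03.02: CTH not met. → 15%.
Line B: silk → 16.01; woven → 16.01.03; bleached → 16.01.03.02. Scheduled 7%. No special measure applies. → 7%.
Line C: linen → 16.03; woven → 16.03.03; dyed → 16.03.03.01. Scheduled 6%. quota on 16.03.03 exhausted → over-quota 32%; Dunmara agreement on 16.03.01.01: 16.03.03.01 not covered. → 32%.
Line D: viscose → 16.02; knitted → 16.02.02; dyed → 16.02.02.02. Scheduled 15%. Norvale agreement on 16.03.02: 16.02.02.02 not covered. → 15%.
Line E: silk → 16.01; nonwoven → 16.01.01; printed → 16.01.01.01. Scheduled 6%. No special measure applies. → 6%.
Sum: 15% + 7% + 32% + 15% + 6% = 75%.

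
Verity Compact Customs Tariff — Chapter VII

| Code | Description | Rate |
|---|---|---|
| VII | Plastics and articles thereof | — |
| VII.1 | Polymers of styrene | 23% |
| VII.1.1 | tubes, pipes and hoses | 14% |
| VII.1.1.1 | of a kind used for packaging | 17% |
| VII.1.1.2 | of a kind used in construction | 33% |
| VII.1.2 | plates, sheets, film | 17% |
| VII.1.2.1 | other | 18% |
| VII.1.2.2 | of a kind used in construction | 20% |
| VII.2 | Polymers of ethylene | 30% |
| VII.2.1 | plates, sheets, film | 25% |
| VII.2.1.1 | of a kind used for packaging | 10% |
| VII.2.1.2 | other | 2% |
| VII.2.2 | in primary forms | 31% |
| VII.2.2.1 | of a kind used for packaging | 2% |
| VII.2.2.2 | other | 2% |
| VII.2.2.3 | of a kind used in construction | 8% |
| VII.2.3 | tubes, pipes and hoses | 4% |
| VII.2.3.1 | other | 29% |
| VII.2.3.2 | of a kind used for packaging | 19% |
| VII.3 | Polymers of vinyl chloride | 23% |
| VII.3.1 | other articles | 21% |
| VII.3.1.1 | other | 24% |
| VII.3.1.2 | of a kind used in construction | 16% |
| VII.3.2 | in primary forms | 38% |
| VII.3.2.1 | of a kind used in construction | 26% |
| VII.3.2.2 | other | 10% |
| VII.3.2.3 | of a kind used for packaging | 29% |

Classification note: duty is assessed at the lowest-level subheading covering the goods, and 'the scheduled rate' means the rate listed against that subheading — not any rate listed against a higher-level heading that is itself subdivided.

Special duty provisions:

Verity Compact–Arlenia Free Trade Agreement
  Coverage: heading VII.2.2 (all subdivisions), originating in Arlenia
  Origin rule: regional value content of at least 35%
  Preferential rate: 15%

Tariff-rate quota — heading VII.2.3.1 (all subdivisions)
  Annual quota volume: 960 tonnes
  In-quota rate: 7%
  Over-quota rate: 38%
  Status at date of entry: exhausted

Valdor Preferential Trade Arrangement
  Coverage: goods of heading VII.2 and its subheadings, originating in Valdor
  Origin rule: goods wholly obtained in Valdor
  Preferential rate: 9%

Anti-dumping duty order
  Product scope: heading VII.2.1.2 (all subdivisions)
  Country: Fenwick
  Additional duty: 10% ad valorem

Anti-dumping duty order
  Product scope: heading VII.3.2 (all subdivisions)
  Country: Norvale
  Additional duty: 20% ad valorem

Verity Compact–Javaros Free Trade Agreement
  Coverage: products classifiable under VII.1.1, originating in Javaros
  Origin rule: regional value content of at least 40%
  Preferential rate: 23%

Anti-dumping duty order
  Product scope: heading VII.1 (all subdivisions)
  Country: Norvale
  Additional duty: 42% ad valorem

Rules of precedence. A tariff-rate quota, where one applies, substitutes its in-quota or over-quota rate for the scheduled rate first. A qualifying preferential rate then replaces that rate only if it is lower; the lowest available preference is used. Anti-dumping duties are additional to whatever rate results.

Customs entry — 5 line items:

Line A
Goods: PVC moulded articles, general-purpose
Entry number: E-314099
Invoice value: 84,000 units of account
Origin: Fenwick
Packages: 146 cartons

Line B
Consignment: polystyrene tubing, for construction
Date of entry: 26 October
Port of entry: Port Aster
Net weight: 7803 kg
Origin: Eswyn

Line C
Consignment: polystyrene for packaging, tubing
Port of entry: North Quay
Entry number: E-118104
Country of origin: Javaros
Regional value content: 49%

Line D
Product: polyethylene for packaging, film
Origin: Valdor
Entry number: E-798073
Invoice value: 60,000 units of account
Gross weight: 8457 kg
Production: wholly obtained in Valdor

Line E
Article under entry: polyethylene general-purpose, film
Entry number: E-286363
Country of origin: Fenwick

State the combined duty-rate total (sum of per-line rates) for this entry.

Line A: PVC → VII.3; moulded articles → VII.3.1; general-purpose → VII.3.1.1. Scheduled 24%. No special measure applies. → 24%.
Line B: polystyrene → VII.1; tubing → VII.1.1; for construction → VII.1.1.2. Scheduled 33%. No special measure applies. → 33%.
Line C: polystyrene → VII.1; tubing → VII.1.1; for packaging → VII.1.1.1. Scheduled 17%. Javaros agreement on VII.1.1: RVC ≥ 40% → 23% available; preference 23% not lower than 17% → no reduction. → 17%.
Line D: polyethylene → VII.2; film → VII.2.1; for packaging → VII.2.1.1. Scheduled 10%. Valdor agreement on VII.2: wholly obtained → 9% available; preferential 9%. → 9%.
Line E: polyethylene → VII.2; film → VII.2.1; general-purpose → VII.2.1.2. Scheduled 2%. anti-dumping (Fenwick, VII.2.1.2): +10%; total 2% + 10% = 12%. → 12%.
Sum: 24% + 33% + 17% + 9% + 12% = 95%.

95%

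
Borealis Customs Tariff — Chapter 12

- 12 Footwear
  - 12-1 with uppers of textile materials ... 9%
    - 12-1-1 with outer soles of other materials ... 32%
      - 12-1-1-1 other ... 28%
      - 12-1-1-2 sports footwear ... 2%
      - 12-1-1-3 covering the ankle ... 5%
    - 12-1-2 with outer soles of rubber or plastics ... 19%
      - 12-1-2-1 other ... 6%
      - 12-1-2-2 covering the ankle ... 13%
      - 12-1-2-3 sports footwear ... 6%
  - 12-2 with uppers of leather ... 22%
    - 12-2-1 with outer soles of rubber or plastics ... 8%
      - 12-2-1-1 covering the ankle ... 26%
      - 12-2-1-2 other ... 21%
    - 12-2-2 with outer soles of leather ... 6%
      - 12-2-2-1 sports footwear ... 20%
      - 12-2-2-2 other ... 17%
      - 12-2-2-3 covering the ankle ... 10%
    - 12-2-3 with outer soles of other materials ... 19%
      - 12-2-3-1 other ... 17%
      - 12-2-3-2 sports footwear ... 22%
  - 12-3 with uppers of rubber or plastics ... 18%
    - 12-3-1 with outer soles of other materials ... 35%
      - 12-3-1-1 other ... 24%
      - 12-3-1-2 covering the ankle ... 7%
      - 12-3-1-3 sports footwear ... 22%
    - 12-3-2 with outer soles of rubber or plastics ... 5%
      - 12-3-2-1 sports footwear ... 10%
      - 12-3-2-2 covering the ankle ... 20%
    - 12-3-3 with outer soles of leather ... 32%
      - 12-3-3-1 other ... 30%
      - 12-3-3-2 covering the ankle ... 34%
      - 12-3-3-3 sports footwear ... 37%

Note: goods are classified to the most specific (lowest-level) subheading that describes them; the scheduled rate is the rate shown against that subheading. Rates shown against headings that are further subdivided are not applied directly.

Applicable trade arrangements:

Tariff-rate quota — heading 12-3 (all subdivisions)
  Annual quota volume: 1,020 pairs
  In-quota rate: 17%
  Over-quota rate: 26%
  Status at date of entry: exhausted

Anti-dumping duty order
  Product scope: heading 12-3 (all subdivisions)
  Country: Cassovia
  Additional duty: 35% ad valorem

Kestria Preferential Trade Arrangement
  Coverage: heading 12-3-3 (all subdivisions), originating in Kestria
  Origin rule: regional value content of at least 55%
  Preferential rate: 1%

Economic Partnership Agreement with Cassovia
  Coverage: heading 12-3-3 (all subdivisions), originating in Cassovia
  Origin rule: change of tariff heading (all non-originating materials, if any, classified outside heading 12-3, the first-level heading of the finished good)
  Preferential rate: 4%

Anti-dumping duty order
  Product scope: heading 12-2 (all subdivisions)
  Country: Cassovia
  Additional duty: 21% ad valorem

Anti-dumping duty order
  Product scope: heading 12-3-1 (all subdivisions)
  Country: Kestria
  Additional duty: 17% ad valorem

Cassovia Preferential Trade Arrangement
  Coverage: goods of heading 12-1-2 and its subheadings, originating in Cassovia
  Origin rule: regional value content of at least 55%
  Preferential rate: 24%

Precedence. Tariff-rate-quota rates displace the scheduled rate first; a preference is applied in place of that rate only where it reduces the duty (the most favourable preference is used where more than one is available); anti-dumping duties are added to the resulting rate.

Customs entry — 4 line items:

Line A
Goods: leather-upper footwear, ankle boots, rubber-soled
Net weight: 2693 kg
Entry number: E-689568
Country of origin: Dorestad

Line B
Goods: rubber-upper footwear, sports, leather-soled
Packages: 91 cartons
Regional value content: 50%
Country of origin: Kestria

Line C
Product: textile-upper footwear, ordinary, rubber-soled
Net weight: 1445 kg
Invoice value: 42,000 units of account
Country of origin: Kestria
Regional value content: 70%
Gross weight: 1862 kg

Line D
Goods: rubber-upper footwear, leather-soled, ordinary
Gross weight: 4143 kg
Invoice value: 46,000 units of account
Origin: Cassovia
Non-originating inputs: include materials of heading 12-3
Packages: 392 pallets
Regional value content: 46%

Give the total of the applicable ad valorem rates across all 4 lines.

119%

Line A: leather-upper → 12-2; rubber-soled → 12-2-1; ankle boots → 12-2-1-1. Scheduled 26%. No special measure applies. → 26%.
Line B: rubber-upper → 12-3; leather-soled → 12-3-3; sports → 12-3-3-3. Scheduled 37%. quota on 12-3 exhausted → over-quota 26%; Kestria agreement on 12-3-3: RVC < 55%. → 26%.
Line C: textile-upper → 12-1; rubber-soled → 12-1-2; ordinary → 12-1-2-1. Scheduled 6%. Kestria agreement on 12-3-3: 12-1-2-1 not covered. → 6%.
Line D: rubber-upper → 12-3; leather-soled → 12-3-3; ordinary → 12-3-3-1. Scheduled 30%. quota on 12-3 exhausted → over-quota 26%; Cassovia agreement on 12-3-3: CTH not met; Cassovia agreement on 12-1-2: 12-3-3-1 not covered; anti-dumping (Cassovia, 12-3): +35%; total 26% + 35% = 61%. → 61%.
Sum: 26% + 26% + 6% + 61% = 119%.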